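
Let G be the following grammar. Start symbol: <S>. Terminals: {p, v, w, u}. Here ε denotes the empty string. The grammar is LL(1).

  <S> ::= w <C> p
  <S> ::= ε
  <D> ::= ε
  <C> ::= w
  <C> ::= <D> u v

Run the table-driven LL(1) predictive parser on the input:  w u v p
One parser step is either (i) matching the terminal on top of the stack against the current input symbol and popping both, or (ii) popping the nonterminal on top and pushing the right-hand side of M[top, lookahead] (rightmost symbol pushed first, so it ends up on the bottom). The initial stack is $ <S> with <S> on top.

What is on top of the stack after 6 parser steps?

p

step 1: stack=$ <S>  input=w u v p $  — expand <S> ::= w <C> p
step 2: stack=$ p <C> w  input=w u v p $  — match w
step 3: stack=$ p <C>  input=u v p $  — expand <C> ::= <D> u v
step 4: stack=$ p v u <D>  input=u v p $  — expand <D> ::= ε
step 5: stack=$ p v u  input=u v p $  — match u
step 6: stack=$ p v  input=v p $  — match v
Stack after step 6: $ p (top = p).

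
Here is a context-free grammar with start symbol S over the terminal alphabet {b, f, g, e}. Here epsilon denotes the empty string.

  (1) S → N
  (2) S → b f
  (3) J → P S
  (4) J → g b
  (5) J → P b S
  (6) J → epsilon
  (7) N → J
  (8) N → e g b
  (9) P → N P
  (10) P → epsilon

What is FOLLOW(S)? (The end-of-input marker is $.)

FIRST(S) = {epsilon, b, e, g}  (via N)
FIRST(J) = {epsilon, b, e, g}  (via P S, P b S)
FIRST(N) = {epsilon, b, e, g}  (via J)
FIRST(P) = {epsilon, b, e, g}  (via N P)
FOLLOW(S) includes $ since S is the start symbol.
FOLLOW(S): in J→P S, the suffix after S is empty, so FOLLOW(S) ⊇ FOLLOW(J) = {$, b, e, g}; in J→P b S, the suffix after S is empty, so FOLLOW(S) ⊇ FOLLOW(J) = {$, b, e, g}. Thus FOLLOW(S) = {$, b, e, g}.
FOLLOW(J): in N→J, the suffix after J is empty, so FOLLOW(J) ⊇ FOLLOW(N) = {$, b, e, g}. Thus FOLLOW(J) = {$, b, e, g}.
FOLLOW(P): in J→P S, P is followed by S with FIRST {epsilon, b, e, g}; in J→P S, the suffix after P is nullable, so FOLLOW(P) ⊇ FOLLOW(J) = {$, b, e, g}; in J→P b S, P is followed by b S with FIRST {b}; in P→N P, the suffix after P is empty (adds nothing new). Thus FOLLOW(P) = {$, b, e, g}.
FOLLOW(N): in S→N, the suffix after N is empty, so FOLLOW(N) ⊇ FOLLOW(S) = {$, b, e, g}; in P→N P, N is followed by P with FIRST {epsilon, b, e, g}; in P→N P, the suffix after N is nullable, so FOLLOW(N) ⊇ FOLLOW(P) = {$, b, e, g}. Thus FOLLOW(N) = {$, b, e, g}.

{$, b, e, g}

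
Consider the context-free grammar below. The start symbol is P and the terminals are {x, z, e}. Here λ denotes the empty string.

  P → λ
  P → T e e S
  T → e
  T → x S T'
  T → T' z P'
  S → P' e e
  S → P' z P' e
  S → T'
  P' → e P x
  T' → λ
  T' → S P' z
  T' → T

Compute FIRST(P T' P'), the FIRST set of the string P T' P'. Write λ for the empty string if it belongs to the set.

{e, x, z}

FIRST(P'): from P'→e P x we get {e}. So FIRST(P') = {e}.
FIRST(P): from P→λ we get {λ}; from P→T e e S we get {e, x, z}. So FIRST(P) = {λ, e, x, z}.
FIRST(T): from T→e we get {e}; from T→x S T' we get {x}; from T→T' z P' we get {e, x, z}. So FIRST(T) = {e, x, z}.
FIRST(S): from S→P' e e we get {e}; from S→P' z P' e we get {e}; from S→T' we get {λ, e, x, z}. So FIRST(S) = {λ, e, x, z}.
FIRST(T'): from T'→λ we get {λ}; from T'→S P' z we get {e, x, z}; from T'→T we get {e, x, z}. So FIRST(T') = {λ, e, x, z}.
FIRST(P T' P'): take FIRST of each symbol in turn, carrying on past any symbol whose FIRST contains λ; result {e, x, z}.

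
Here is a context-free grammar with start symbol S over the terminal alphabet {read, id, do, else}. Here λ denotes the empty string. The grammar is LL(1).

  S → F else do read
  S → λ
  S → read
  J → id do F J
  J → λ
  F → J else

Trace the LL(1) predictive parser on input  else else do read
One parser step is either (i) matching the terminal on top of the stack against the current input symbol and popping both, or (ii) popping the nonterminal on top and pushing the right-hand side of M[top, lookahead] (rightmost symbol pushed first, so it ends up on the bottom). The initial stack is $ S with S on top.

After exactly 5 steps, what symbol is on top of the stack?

step 1: stack=$ S  input=else else do read $  — expand S → F else do read
step 2: stack=$ read do else F  input=else else do read $  — expand F → J else
step 3: stack=$ read do else else J  input=else else do read $  — expand J → λ
step 4: stack=$ read do else else  input=else else do read $  — match else
step 5: stack=$ read do else  input=else do read $  — match else
Stack after step 5: $ read do (top = do).

do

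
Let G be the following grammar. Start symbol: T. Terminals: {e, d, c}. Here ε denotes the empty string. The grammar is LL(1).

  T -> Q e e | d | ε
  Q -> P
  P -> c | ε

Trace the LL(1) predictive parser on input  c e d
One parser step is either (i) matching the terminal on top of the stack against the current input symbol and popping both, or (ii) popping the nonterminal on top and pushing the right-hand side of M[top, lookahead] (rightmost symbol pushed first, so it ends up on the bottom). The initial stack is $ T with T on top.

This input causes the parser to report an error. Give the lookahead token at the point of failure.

d

step 1: stack=$ T  input=c e d $  — expand T -> Q e e
step 2: stack=$ e e Q  input=c e d $  — expand Q -> P
step 3: stack=$ e e P  input=c e d $  — expand P -> c
step 4: stack=$ e e c  input=c e d $  — match c
step 5: stack=$ e e  input=e d $  — match e
step 6: stack=$ e  input=d $  — error: top is terminal e but lookahead is d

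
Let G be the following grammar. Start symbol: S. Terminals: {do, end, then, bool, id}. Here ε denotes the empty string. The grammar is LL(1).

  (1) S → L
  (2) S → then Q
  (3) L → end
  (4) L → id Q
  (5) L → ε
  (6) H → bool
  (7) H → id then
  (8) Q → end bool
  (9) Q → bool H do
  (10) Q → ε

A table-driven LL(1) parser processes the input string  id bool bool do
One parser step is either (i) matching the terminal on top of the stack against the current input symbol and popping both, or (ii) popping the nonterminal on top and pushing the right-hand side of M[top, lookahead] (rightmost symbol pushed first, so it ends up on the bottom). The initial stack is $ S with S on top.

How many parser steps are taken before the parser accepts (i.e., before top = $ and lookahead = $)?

step 1: stack=$ S  input=id bool bool do $  — expand S → L
step 2: stack=$ L  input=id bool bool do $  — expand L → id Q
step 3: stack=$ Q id  input=id bool bool do $  — match id
step 4: stack=$ Q  input=bool bool do $  — expand Q → bool H do
step 5: stack=$ do H bool  input=bool bool do $  — match bool
step 6: stack=$ do H  input=bool do $  — expand H → bool
step 7: stack=$ do bool  input=bool do $  — match bool
step 8: stack=$ do  input=do $  — match do
Accept reached after 8 steps.

8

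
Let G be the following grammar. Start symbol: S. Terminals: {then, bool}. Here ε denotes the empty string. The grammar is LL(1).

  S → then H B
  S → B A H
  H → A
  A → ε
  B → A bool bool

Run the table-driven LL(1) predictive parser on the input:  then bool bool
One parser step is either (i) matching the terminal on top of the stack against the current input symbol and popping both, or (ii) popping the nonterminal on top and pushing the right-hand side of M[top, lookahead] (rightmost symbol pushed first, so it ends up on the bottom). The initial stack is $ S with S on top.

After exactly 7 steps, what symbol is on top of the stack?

bool

step 1: stack=$ S  input=then bool bool $  — expand S → then H B
step 2: stack=$ B H then  input=then bool bool $  — match then
step 3: stack=$ B H  input=bool bool $  — expand H → A
step 4: stack=$ B A  input=bool bool $  — expand A → ε
step 5: stack=$ B  input=bool bool $  — expand B → A bool bool
step 6: stack=$ bool bool A  input=bool bool $  — expand A → ε
step 7: stack=$ bool bool  input=bool bool $  — match bool
Stack after step 7: $ bool (top = bool).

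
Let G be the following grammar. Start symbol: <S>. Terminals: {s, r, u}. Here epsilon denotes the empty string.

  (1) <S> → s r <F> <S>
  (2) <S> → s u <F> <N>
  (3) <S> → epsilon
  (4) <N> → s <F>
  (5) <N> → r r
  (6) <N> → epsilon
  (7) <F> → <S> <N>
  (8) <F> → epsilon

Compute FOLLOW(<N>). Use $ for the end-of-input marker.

FIRST(<S>): from <S>→s r <F> <S> we get {s}; from <S>→s u <F> <N> we get {s}; from <S>→epsilon we get {epsilon}. So FIRST(<S>) = {epsilon, s}.
FIRST(<N>): from <N>→s <F> we get {s}; from <N>→r r we get {r}; from <N>→epsilon we get {epsilon}. So FIRST(<N>) = {epsilon, r, s}.
FIRST(<F>): from <F>→<S> <N> we get {epsilon, r, s}; from <F>→epsilon we get {epsilon}. So FIRST(<F>) = {epsilon, r, s}.
FOLLOW(<S>) includes $ since <S> is the start symbol.
FOLLOW(<S>): in <S>→s r <F> <S>, the suffix after <S> is empty (adds nothing new); in <F>→<S> <N>, <S> is followed by <N> with FIRST {epsilon, r, s}; in <F>→<S> <N>, the suffix after <S> is nullable, so FOLLOW(<S>) ⊇ FOLLOW(<F>) = {$, r, s}. Thus FOLLOW(<S>) = {$, r, s}.
FOLLOW(<N>): in <S>→s u <F> <N>, the suffix after <N> is empty, so FOLLOW(<N>) ⊇ FOLLOW(<S>) = {$, r, s}; in <F>→<S> <N>, the suffix after <N> is empty, so FOLLOW(<N>) ⊇ FOLLOW(<F>) = {$, r, s}. Thus FOLLOW(<N>) = {$, r, s}.
FOLLOW(<F>): in <S>→s r <F> <S>, <F> is followed by <S> with FIRST {epsilon, s}; in <S>→s r <F> <S>, the suffix after <F> is nullable, so FOLLOW(<F>) ⊇ FOLLOW(<S>) = {$, r, s}; in <S>→s u <F> <N>, <F> is followed by <N> with FIRST {epsilon, r, s}; in <S>→s u <F> <N>, the suffix after <F> is nullable, so FOLLOW(<F>) ⊇ FOLLOW(<S>) = {$, r, s}; in <N>→s <F>, the suffix after <F> is empty, so FOLLOW(<F>) ⊇ FOLLOW(<N>) = {$, r, s}. Thus FOLLOW(<F>) = {$, r, s}.

{$, r, s}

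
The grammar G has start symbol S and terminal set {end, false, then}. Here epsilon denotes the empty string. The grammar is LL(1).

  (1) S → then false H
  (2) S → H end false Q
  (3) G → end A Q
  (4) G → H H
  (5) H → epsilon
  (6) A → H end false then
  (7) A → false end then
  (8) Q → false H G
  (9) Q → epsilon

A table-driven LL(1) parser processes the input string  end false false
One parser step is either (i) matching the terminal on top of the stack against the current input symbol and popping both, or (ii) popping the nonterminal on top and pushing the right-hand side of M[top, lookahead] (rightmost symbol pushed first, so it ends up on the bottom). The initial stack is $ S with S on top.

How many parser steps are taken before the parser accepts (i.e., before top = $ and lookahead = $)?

      Stack            Input              Action
   1  $ S              end false false $  expand S → H end false Q
   2  $ Q false end H  end false false $  expand H → epsilon
   3  $ Q false end    end false false $  match end
   4  $ Q false        false false $      match false
   5  $ Q              false $            expand Q → false H G
   6  $ G H false      false $            match false
   7  $ G H            $                  expand H → epsilon
   8  $ G              $                  expand G → H H
   9  $ H H            $                  expand H → epsilon
  10  $ H              $                  expand H → epsilon
Accept reached after 10 steps.

10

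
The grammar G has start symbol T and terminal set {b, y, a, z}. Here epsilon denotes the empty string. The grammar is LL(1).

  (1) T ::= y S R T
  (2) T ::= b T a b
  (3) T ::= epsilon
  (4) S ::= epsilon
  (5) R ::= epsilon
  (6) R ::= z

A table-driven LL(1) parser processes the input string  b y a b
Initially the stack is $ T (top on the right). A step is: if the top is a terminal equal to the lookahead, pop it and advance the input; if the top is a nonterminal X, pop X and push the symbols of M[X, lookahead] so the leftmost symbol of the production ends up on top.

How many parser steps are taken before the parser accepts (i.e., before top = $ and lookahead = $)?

9

step 1: stack=$ T  input=b y a b $  — expand T ::= b T a b
step 2: stack=$ b a T b  input=b y a b $  — match b
step 3: stack=$ b a T  input=y a b $  — expand T ::= y S R T
step 4: stack=$ b a T R S y  input=y a b $  — match y
step 5: stack=$ b a T R S  input=a b $  — expand S ::= epsilon
step 6: stack=$ b a T R  input=a b $  — expand R ::= epsilon
step 7: stack=$ b a T  input=a b $  — expand T ::= epsilon
step 8: stack=$ b a  input=a b $  — match a
step 9: stack=$ b  input=b $  — match b
Accept reached after 9 steps.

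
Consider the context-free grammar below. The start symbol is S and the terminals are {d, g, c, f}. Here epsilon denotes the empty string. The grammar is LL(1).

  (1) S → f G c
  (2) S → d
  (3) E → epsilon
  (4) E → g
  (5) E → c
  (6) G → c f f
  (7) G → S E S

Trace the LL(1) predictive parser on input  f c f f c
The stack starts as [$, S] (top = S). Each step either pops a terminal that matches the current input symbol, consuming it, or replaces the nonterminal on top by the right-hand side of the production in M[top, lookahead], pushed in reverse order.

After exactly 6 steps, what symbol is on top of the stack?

     Stack      Input        Action
  1  $ S        f c f f c $  expand S → f G c
  2  $ c G f    f c f f c $  match f
  3  $ c G      c f f c $    expand G → c f f
  4  $ c f f c  c f f c $    match c
  5  $ c f f    f f c $      match f
  6  $ c f      f c $        match f
Stack after step 6: $ c (top = c).

c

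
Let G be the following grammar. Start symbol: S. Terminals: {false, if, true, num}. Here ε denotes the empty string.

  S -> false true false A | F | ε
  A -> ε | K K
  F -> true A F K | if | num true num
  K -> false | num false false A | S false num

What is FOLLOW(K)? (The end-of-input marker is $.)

FIRST(F): from F->true A F K we get {true}; from F->if we get {if}; from F->num true num we get {num}. So FIRST(F) = {if, num, true}.
FIRST(S): from S->false true false A we get {false}; from S->F we get {if, num, true}; from S->ε we get {ε}. So FIRST(S) = {ε, false, if, num, true}.
FIRST(K): from K->false we get {false}; from K->num false false A we get {num}; from K->S false num we get {false, if, num, true}. So FIRST(K) = {false, if, num, true}.
FIRST(A): from A->ε we get {ε}; from A->K K we get {false, if, num, true}. So FIRST(A) = {ε, false, if, num, true}.
FOLLOW(S) includes $ since S is the start symbol.
FOLLOW(S): in K->S false num, S is followed by false num with FIRST {false}. Thus FOLLOW(S) = {$, false}.
FOLLOW(F): in S->F, the suffix after F is empty, so FOLLOW(F) ⊇ FOLLOW(S) = {$, false}; in F->true A F K, F is followed by K with FIRST {false, if, num, true}. Thus FOLLOW(F) = {$, false, if, num, true}.
FOLLOW(A): in S->false true false A, the suffix after A is empty, so FOLLOW(A) ⊇ FOLLOW(S) = {$, false}; in F->true A F K, A is followed by F K with FIRST {if, num, true}; in K->num false false A, the suffix after A is empty, so FOLLOW(A) ⊇ FOLLOW(K) = {$, false, if, num, true}. Thus FOLLOW(A) = {$, false, if, num, true}.
FOLLOW(K): in A->K K (occurrence 1), K is followed by K with FIRST {false, if, num, true}; in A->K K (occurrence 2), the suffix after K is empty, so FOLLOW(K) ⊇ FOLLOW(A) = {$, false, if, num, true}; in F->true A F K, the suffix after K is empty, so FOLLOW(K) ⊇ FOLLOW(F) = {$, false, if, num, true}. Thus FOLLOW(K) = {$, false, if, num, true}.

{$, false, if, num, true}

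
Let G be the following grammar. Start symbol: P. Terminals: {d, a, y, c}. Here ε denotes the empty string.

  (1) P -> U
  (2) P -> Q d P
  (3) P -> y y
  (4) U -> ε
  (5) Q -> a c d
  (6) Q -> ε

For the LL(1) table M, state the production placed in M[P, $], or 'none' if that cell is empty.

P -> U

FIRST(U) = {ε}
FIRST(Q) = {ε, a}
FIRST(P) = {ε, a, d, y}  (via U, Q d P)
FOLLOW(P) includes $ since P is the start symbol.
FOLLOW(P): in P->Q d P, the suffix after P is empty (adds nothing new). Thus FOLLOW(P) = {$}.
For P -> U: FIRST(U) = {ε}, so it goes in M[P, t] for t ∈ {}; since ε ∈ FIRST, also for every t ∈ FOLLOW(P) = {$}.
For P -> Q d P: FIRST(Q d P) = {a, d}, so it goes in M[P, t] for t ∈ {a, d}.
For P -> y y: FIRST(y y) = {y}, so it goes in M[P, t] for t ∈ {y}.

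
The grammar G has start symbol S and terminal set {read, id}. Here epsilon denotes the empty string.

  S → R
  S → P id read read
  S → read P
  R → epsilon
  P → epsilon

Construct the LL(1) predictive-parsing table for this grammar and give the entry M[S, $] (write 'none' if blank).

FIRST(R) = {epsilon}
FIRST(P) = {epsilon}
FIRST(S) = {epsilon, id, read}  (via R, P id read read)
FOLLOW(S) includes $ since S is the start symbol.
FOLLOW(S): S appears on no right-hand side. Thus FOLLOW(S) = {$}.
For S → R: FIRST(R) = {epsilon}, so it goes in M[S, t] for t ∈ {}; since epsilon ∈ FIRST, also for every t ∈ FOLLOW(S) = {$}.
For S → P id read read: FIRST(P id read read) = {id}, so it goes in M[S, t] for t ∈ {id}.
For S → read P: FIRST(read P) = {read}, so it goes in M[S, t] for t ∈ {read}.

S → R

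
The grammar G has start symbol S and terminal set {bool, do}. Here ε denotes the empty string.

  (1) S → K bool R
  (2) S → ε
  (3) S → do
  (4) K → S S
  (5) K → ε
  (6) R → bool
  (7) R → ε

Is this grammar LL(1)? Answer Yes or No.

FIRST(S) = {ε, bool, do}
FIRST(K) = {ε, bool, do}
FIRST(R) = {ε, bool}
FOLLOW(S) = {$, bool, do}
FOLLOW(K) = {bool}
FOLLOW(R) = {$, bool, do}
Cell M[K, bool] receives both K → S S and K → ε — the grammar is not LL(1).

No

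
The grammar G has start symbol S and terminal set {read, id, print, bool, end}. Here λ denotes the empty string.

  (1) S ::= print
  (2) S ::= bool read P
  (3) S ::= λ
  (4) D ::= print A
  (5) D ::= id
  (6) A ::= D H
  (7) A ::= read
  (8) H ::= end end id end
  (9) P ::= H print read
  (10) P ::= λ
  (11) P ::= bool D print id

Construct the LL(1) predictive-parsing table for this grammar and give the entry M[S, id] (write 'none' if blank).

none

FIRST(S): from S::=print we get {print}; from S::=bool read P we get {bool}; from S::=λ we get {λ}. So FIRST(S) = {λ, bool, print}.
FIRST(D): from D::=print A we get {print}; from D::=id we get {id}. So FIRST(D) = {id, print}.
FIRST(H): from H::=end end id end we get {end}. So FIRST(H) = {end}.
FIRST(A): from A::=D H we get {id, print}; from A::=read we get {read}. So FIRST(A) = {id, print, read}.
FIRST(P): from P::=H print read we get {end}; from P::=λ we get {λ}; from P::=bool D print id we get {bool}. So FIRST(P) = {λ, bool, end}.
FOLLOW(S) includes $ since S is the start symbol.
FOLLOW(S): S appears on no right-hand side. Thus FOLLOW(S) = {$}.
For S ::= print: FIRST(print) = {print}, so it goes in M[S, t] for t ∈ {print}.
For S ::= bool read P: FIRST(bool read P) = {bool}, so it goes in M[S, t] for t ∈ {bool}.
For S ::= λ: FIRST(λ) = {λ}, so it goes in M[S, t] for t ∈ {}; since λ ∈ FIRST, also for every t ∈ FOLLOW(S) = {$}.
None of these place a production in M[S, id].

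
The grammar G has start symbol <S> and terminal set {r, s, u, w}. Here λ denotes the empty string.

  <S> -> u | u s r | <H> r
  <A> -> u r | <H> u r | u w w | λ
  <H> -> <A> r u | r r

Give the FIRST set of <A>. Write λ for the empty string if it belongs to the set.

FIRST(<S>) = {r, u}  (via <H> r)
FIRST(<A>) = {λ, r, u}  (via <H> u r)
FIRST(<H>) = {r, u}  (via <A> r u)

{λ, r, u}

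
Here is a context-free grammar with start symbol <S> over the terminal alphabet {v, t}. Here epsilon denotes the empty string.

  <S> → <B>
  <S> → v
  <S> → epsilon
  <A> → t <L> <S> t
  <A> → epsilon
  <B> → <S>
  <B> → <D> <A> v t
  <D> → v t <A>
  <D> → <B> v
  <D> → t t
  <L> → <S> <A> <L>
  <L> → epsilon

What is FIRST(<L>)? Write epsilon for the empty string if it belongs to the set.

{epsilon, t, v}

FIRST(<A>) = {epsilon, t}
FIRST(<S>) = {epsilon, t, v}  (via <B>)
FIRST(<L>) = {epsilon, t, v}  (via <S> <A> <L>)
FIRST(<B>) = {epsilon, t, v}  (via <S>, <D> <A> v t)
FIRST(<D>) = {t, v}  (via <B> v)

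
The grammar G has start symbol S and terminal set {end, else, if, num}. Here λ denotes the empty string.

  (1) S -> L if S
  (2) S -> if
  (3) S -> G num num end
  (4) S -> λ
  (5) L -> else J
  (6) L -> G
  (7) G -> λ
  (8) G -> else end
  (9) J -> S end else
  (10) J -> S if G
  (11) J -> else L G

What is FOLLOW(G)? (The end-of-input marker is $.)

{else, if, num}

FIRST(G) = {λ, else}
FIRST(L) = {λ, else}  (via G)
FIRST(S) = {λ, else, if, num}  (via L if S, G num num end)
FIRST(J) = {else, end, if, num}  (via S end else, S if G)
FOLLOW(S) includes $ since S is the start symbol.
FOLLOW(S): in S->L if S, the suffix after S is empty (adds nothing new); in J->S end else, S is followed by end else with FIRST {end}; in J->S if G, S is followed by if G with FIRST {if}. Thus FOLLOW(S) = {$, end, if}.
FOLLOW(L): in S->L if S, L is followed by if S with FIRST {if}; in J->else L G, L is followed by G with FIRST {λ, else}; in J->else L G, the suffix after L is nullable, so FOLLOW(L) ⊇ FOLLOW(J) = {else, if}. Thus FOLLOW(L) = {else, if}.
FOLLOW(J): in L->else J, the suffix after J is empty, so FOLLOW(J) ⊇ FOLLOW(L) = {else, if}. Thus FOLLOW(J) = {else, if}.
FOLLOW(G): in S->G num num end, G is followed by num num end with FIRST {num}; in L->G, the suffix after G is empty, so FOLLOW(G) ⊇ FOLLOW(L) = {else, if}; in J->S if G, the suffix after G is empty, so FOLLOW(G) ⊇ FOLLOW(J) = {else, if}; in J->else L G, the suffix after G is empty, so FOLLOW(G) ⊇ FOLLOW(J) = {else, if}. Thus FOLLOW(G) = {else, if, num}.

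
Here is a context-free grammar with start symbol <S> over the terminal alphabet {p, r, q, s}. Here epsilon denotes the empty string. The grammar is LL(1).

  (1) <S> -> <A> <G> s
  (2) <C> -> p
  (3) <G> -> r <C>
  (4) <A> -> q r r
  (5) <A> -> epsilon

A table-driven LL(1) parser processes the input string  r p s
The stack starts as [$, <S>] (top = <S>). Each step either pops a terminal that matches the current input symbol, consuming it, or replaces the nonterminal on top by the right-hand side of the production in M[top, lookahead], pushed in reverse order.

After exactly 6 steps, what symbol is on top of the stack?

s

     Stack        Input    Action
  1  $ <S>        r p s $  expand <S> -> <A> <G> s
  2  $ s <G> <A>  r p s $  expand <A> -> epsilon
  3  $ s <G>      r p s $  expand <G> -> r <C>
  4  $ s <C> r    r p s $  match r
  5  $ s <C>      p s $    expand <C> -> p
  6  $ s p        p s $    match p
Stack after step 6: $ s (top = s).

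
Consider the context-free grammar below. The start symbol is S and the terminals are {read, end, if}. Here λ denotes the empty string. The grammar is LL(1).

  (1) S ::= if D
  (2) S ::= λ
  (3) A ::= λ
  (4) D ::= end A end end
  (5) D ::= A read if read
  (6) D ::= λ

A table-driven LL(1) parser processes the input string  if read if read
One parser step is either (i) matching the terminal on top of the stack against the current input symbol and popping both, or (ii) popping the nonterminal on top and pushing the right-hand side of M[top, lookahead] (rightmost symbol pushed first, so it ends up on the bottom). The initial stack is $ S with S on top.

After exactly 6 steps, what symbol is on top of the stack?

read

     Stack             Input              Action
  1  $ S               if read if read $  expand S ::= if D
  2  $ D if            if read if read $  match if
  3  $ D               read if read $     expand D ::= A read if read
  4  $ read if read A  read if read $     expand A ::= λ
  5  $ read if read    read if read $     match read
  6  $ read if         if read $          match if
Stack after step 6: $ read (top = read).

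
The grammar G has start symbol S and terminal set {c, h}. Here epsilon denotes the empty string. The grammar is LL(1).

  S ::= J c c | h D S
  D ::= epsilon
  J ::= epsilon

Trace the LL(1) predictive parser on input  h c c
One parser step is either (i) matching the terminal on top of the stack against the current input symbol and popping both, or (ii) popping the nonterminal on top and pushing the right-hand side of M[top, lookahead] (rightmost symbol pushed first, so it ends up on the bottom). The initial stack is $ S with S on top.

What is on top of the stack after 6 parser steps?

     Stack    Input    Action
  1  $ S      h c c $  expand S ::= h D S
  2  $ S D h  h c c $  match h
  3  $ S D    c c $    expand D ::= epsilon
  4  $ S      c c $    expand S ::= J c c
  5  $ c c J  c c $    expand J ::= epsilon
  6  $ c c    c c $    match c
Stack after step 6: $ c (top = c).

c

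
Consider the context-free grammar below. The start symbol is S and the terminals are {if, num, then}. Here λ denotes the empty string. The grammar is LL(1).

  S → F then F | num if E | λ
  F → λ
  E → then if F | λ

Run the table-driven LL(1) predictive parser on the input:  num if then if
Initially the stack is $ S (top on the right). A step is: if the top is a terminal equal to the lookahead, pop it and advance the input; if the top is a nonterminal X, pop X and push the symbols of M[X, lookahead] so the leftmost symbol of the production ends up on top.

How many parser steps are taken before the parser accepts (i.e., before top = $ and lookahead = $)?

7

step 1: stack=$ S  input=num if then if $  — expand S → num if E
step 2: stack=$ E if num  input=num if then if $  — match num
step 3: stack=$ E if  input=if then if $  — match if
step 4: stack=$ E  input=then if $  — expand E → then if F
step 5: stack=$ F if then  input=then if $  — match then
step 6: stack=$ F if  input=if $  — match if
step 7: stack=$ F  input=$  — expand F → λ
Accept reached after 7 steps.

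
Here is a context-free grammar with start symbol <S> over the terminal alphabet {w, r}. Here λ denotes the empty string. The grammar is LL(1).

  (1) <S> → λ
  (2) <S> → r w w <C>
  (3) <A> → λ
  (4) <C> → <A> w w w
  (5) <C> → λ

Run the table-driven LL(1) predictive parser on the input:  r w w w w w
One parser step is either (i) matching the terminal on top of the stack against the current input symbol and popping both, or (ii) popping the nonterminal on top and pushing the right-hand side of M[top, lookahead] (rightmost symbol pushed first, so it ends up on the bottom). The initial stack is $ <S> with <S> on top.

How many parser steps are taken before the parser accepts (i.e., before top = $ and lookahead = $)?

     Stack        Input          Action
  1  $ <S>        r w w w w w $  expand <S> → r w w <C>
  2  $ <C> w w r  r w w w w w $  match r
  3  $ <C> w w    w w w w w $    match w
  4  $ <C> w      w w w w $      match w
  5  $ <C>        w w w $        expand <C> → <A> w w w
  6  $ w w w <A>  w w w $        expand <A> → λ
  7  $ w w w      w w w $        match w
  8  $ w w        w w $          match w
  9  $ w          w $            match w
Accept reached after 9 steps.

9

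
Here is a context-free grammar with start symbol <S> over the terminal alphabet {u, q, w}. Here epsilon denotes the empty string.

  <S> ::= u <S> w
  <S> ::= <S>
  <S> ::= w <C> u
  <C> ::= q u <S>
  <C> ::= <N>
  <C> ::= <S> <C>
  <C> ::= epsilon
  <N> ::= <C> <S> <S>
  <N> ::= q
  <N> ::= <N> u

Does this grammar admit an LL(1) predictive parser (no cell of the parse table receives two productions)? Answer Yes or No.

No

FIRST(<S>) = {u, w}
FIRST(<C>) = {epsilon, q, u, w}
FIRST(<N>) = {q, u, w}
FOLLOW(<S>) = {$, q, u, w}
FOLLOW(<C>) = {u, w}
FOLLOW(<N>) = {u, w}
Cell M[<C>, q] receives both <C> ::= q u <S> and <C> ::= <N> — the grammar is not LL(1).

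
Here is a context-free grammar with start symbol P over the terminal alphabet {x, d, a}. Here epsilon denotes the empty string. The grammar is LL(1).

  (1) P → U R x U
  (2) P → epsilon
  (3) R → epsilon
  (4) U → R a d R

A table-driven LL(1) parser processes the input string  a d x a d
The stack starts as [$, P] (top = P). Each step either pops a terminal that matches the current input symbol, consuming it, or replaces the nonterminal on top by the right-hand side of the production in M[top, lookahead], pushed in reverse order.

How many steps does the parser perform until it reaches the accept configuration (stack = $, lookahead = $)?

      Stack            Input        Action
   1  $ P              a d x a d $  expand P → U R x U
   2  $ U x R U        a d x a d $  expand U → R a d R
   3  $ U x R R d a R  a d x a d $  expand R → epsilon
   4  $ U x R R d a    a d x a d $  match a
   5  $ U x R R d      d x a d $    match d
   6  $ U x R R        x a d $      expand R → epsilon
   7  $ U x R          x a d $      expand R → epsilon
   8  $ U x            x a d $      match x
   9  $ U              a d $        expand U → R a d R
  10  $ R d a R        a d $        expand R → epsilon
  11  $ R d a          a d $        match a
  12  $ R d            d $          match d
  13  $ R              $            expand R → epsilon
Accept reached after 13 steps.

13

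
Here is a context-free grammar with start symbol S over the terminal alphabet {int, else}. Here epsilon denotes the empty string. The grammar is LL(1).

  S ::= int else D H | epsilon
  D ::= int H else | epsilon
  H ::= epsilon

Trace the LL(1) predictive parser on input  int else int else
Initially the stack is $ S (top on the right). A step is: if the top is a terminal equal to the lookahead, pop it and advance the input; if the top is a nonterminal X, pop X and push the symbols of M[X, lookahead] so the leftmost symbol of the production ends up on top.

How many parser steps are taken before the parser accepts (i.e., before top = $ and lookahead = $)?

8

step 1: stack=$ S  input=int else int else $  — expand S ::= int else D H
step 2: stack=$ H D else int  input=int else int else $  — match int
step 3: stack=$ H D else  input=else int else $  — match else
step 4: stack=$ H D  input=int else $  — expand D ::= int H else
step 5: stack=$ H else H int  input=int else $  — match int
step 6: stack=$ H else H  input=else $  — expand H ::= epsilon
step 7: stack=$ H else  input=else $  — match else
step 8: stack=$ H  input=$  — expand H ::= epsilon
Accept reached after 8 steps.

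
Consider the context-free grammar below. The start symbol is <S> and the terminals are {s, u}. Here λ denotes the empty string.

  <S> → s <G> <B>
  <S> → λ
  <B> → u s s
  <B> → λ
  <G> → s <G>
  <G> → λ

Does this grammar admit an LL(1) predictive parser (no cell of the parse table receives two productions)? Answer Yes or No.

Yes

FIRST(<S>) = {λ, s}
FIRST(<B>) = {λ, u}
FIRST(<G>) = {λ, s}
FOLLOW(<S>) = {$}
FOLLOW(<B>) = {$}
FOLLOW(<G>) = {$, u}
Each cell of M receives at most one production.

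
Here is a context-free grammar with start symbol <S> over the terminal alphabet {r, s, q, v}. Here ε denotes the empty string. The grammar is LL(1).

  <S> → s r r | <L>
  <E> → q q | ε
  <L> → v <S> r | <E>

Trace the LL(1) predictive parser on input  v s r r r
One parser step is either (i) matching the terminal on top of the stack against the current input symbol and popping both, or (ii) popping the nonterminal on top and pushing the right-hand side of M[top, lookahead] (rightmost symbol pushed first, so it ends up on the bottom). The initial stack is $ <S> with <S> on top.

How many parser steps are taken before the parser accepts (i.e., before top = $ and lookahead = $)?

     Stack      Input        Action
  1  $ <S>      v s r r r $  expand <S> → <L>
  2  $ <L>      v s r r r $  expand <L> → v <S> r
  3  $ r <S> v  v s r r r $  match v
  4  $ r <S>    s r r r $    expand <S> → s r r
  5  $ r r r s  s r r r $    match s
  6  $ r r r    r r r $      match r
  7  $ r r      r r $        match r
  8  $ r        r $          match r
Accept reached after 8 steps.

8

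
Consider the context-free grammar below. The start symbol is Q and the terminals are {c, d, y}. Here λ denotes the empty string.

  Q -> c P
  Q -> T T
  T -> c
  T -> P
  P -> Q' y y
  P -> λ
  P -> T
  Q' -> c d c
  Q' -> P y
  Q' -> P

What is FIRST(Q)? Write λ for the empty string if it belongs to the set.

FIRST(Q) = {λ, c, y}  (via T T)
FIRST(T) = {λ, c, y}  (via P)
FIRST(P) = {λ, c, y}  (via Q' y y, T)
FIRST(Q') = {λ, c, y}  (via P y, P)

{λ, c, y}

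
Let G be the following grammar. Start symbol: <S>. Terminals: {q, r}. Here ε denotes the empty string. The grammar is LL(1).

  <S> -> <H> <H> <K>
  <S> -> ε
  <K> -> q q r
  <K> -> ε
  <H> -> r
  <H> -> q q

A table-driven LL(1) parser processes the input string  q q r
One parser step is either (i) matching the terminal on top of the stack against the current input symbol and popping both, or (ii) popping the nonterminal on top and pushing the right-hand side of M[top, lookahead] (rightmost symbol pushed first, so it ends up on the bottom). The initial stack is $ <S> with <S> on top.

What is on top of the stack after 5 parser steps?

r

     Stack          Input    Action
  1  $ <S>          q q r $  expand <S> -> <H> <H> <K>
  2  $ <K> <H> <H>  q q r $  expand <H> -> q q
  3  $ <K> <H> q q  q q r $  match q
  4  $ <K> <H> q    q r $    match q
  5  $ <K> <H>      r $      expand <H> -> r
Stack after step 5: $ <K> r (top = r).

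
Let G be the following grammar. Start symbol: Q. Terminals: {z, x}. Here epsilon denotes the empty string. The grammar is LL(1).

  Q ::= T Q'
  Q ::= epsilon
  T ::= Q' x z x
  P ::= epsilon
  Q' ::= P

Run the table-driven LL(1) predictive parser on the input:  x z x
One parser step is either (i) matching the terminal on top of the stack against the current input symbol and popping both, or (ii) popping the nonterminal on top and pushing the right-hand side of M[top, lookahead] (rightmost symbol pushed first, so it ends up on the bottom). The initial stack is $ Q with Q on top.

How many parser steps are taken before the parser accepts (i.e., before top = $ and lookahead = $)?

9

     Stack          Input    Action
  1  $ Q            x z x $  expand Q ::= T Q'
  2  $ Q' T         x z x $  expand T ::= Q' x z x
  3  $ Q' x z x Q'  x z x $  expand Q' ::= P
  4  $ Q' x z x P   x z x $  expand P ::= epsilon
  5  $ Q' x z x     x z x $  match x
  6  $ Q' x z       z x $    match z
  7  $ Q' x         x $      match x
  8  $ Q'           $        expand Q' ::= P
  9  $ P            $        expand P ::= epsilon
Accept reached after 9 steps.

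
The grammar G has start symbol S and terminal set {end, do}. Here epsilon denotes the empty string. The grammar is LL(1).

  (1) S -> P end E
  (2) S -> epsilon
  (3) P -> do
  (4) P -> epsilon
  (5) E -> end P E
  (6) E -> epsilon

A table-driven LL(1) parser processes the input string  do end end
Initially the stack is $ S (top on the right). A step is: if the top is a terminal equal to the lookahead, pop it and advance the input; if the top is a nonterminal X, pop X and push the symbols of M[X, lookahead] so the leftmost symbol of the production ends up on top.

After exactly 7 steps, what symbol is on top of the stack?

E

step 1: stack=$ S  input=do end end $  — expand S -> P end E
step 2: stack=$ E end P  input=do end end $  — expand P -> do
step 3: stack=$ E end do  input=do end end $  — match do
step 4: stack=$ E end  input=end end $  — match end
step 5: stack=$ E  input=end $  — expand E -> end P E
step 6: stack=$ E P end  input=end $  — match end
step 7: stack=$ E P  input=$  — expand P -> epsilon
Stack after step 7: $ E (top = E).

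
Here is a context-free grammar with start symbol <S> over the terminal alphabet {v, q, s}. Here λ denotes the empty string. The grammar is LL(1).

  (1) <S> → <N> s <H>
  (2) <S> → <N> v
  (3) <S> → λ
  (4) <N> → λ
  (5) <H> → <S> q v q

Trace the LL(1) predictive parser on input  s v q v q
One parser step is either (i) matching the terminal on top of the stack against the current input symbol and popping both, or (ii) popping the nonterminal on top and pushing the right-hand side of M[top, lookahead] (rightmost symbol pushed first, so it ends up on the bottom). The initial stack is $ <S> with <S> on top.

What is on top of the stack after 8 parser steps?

step 1: stack=$ <S>  input=s v q v q $  — expand <S> → <N> s <H>
step 2: stack=$ <H> s <N>  input=s v q v q $  — expand <N> → λ
step 3: stack=$ <H> s  input=s v q v q $  — match s
step 4: stack=$ <H>  input=v q v q $  — expand <H> → <S> q v q
step 5: stack=$ q v q <S>  input=v q v q $  — expand <S> → <N> v
step 6: stack=$ q v q v <N>  input=v q v q $  — expand <N> → λ
step 7: stack=$ q v q v  input=v q v q $  — match v
step 8: stack=$ q v q  input=q v q $  — match q
Stack after step 8: $ q v (top = v).

v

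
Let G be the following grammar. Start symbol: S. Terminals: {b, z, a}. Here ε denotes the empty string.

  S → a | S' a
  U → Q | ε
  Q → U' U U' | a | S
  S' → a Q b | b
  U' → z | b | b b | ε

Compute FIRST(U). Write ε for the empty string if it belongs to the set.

FIRST(S') = {a, b}
FIRST(U') = {ε, b, z}
FIRST(S) = {a, b}  (via S' a)
FIRST(U) = {ε, a, b, z}  (via Q)
FIRST(Q) = {ε, a, b, z}  (via U' U U', S)

{ε, a, b, z}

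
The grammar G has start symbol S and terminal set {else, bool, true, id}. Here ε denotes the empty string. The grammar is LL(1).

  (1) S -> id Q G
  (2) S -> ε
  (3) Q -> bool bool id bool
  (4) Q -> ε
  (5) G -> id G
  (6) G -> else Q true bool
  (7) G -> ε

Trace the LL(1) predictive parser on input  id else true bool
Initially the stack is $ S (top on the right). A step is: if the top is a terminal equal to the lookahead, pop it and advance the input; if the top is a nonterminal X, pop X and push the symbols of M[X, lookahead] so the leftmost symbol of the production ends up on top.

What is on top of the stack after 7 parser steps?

     Stack               Input                Action
  1  $ S                 id else true bool $  expand S -> id Q G
  2  $ G Q id            id else true bool $  match id
  3  $ G Q               else true bool $     expand Q -> ε
  4  $ G                 else true bool $     expand G -> else Q true bool
  5  $ bool true Q else  else true bool $     match else
  6  $ bool true Q       true bool $          expand Q -> ε
  7  $ bool true         true bool $          match true
Stack after step 7: $ bool (top = bool).

bool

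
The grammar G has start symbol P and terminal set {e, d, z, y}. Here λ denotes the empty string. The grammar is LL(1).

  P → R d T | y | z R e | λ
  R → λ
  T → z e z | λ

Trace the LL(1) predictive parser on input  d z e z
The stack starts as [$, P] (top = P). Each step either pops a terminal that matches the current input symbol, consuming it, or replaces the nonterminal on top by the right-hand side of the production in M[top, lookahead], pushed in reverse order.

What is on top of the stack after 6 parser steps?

step 1: stack=$ P  input=d z e z $  — expand P → R d T
step 2: stack=$ T d R  input=d z e z $  — expand R → λ
step 3: stack=$ T d  input=d z e z $  — match d
step 4: stack=$ T  input=z e z $  — expand T → z e z
step 5: stack=$ z e z  input=z e z $  — match z
step 6: stack=$ z e  input=e z $  — match e
Stack after step 6: $ z (top = z).

z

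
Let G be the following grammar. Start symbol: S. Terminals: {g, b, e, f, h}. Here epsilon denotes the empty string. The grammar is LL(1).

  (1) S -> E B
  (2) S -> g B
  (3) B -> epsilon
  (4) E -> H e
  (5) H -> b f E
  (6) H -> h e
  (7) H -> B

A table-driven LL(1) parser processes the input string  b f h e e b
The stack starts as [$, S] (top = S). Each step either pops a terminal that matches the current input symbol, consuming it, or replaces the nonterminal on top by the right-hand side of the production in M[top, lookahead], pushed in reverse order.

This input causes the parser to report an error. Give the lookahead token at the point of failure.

b

      Stack        Input          Action
   1  $ S          b f h e e b $  expand S -> E B
   2  $ B E        b f h e e b $  expand E -> H e
   3  $ B e H      b f h e e b $  expand H -> b f E
   4  $ B e E f b  b f h e e b $  match b
   5  $ B e E f    f h e e b $    match f
   6  $ B e E      h e e b $      expand E -> H e
   7  $ B e e H    h e e b $      expand H -> h e
   8  $ B e e e h  h e e b $      match h
   9  $ B e e e    e e b $        match e
  10  $ B e e      e b $          match e
  11  $ B e        b $            error: top is terminal e but lookahead is b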